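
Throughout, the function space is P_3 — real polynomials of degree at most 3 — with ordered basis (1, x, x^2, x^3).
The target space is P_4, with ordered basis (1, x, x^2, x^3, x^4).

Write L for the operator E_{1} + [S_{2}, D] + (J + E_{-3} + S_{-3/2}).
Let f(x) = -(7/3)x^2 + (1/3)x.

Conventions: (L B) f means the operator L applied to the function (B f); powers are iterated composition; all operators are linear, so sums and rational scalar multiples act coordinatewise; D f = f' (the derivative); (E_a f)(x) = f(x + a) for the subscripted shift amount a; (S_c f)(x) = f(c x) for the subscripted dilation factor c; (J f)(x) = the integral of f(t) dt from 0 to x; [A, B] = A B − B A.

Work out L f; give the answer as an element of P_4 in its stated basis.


E_{1} f = -(7/3)x^2 - (13/3)x - 2
D f = -(14/3)x + 1/3
S_{2} D f = -(28/3)x + 1/3
S_{2} f = -(28/3)x^2 + (2/3)x
D S_{2} f = -(56/3)x + 2/3
[S_{2}, D] f = (28/3)x - 1/3
J f = -(7/9)x^3 + (1/6)x^2
E_{-3} f = -(7/3)x^2 + (43/3)x - 22
S_{-3/2} f = -(21/4)x^2 - (1/2)x
(J + E_{-3} + S_{-3/2}) f = -(7/9)x^3 - (89/12)x^2 + (83/6)x - 22
(E_{1} + [S_{2}, D] + (J + E_{-3} + S_{-3/2})) f = -(7/9)x^3 - (39/4)x^2 + (113/6)x - 73/3

the result is g(x) = -(7/9)x^3 - (39/4)x^2 + (113/6)x - 73/3


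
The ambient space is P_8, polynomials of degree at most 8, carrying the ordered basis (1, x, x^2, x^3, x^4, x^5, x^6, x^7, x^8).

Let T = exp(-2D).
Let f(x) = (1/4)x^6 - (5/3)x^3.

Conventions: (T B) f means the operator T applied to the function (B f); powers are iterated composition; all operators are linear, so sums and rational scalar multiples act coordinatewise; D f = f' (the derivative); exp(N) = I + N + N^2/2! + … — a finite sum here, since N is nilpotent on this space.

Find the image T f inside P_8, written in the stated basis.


the image equals g(x) = (1/4)x^6 - 3x^5 + 15x^4 - (125/3)x^3 + 70x^2 - 68x + 88/3

order-1 term: -3x^5 + 10x^2
order-2 term: 15x^4 - 20x
order-3 term: -40x^3 + 40/3
order-4 term: 60x^2
order-5 term: -48x
order-6 term: 16
the series for exp(-2D) f terminates at order 6
exp(-2D) f = (1/4)x^6 - 3x^5 + 15x^4 - (125/3)x^3 + 70x^2 - 68x + 88/3


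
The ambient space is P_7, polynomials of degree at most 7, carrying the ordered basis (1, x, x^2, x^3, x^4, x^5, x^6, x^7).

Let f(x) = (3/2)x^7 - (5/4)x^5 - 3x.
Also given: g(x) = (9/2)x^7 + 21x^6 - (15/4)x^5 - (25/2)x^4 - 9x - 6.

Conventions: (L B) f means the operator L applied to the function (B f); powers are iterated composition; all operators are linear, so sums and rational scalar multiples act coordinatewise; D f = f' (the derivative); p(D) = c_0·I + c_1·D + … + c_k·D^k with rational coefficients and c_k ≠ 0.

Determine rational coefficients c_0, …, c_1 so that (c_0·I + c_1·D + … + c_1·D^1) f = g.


p(D) = 3·I + 2·D, i.e. c_0 = 3, c_1 = 2

D^0 f = (3/2)x^7 - (5/4)x^5 - 3x
D^1 f = (21/2)x^6 - (25/4)x^4 - 3
matching coefficients of g against c_0 f + c_1 Df + … from the top degree down determines the c_i
solution: c_0 = 3, c_1 = 2


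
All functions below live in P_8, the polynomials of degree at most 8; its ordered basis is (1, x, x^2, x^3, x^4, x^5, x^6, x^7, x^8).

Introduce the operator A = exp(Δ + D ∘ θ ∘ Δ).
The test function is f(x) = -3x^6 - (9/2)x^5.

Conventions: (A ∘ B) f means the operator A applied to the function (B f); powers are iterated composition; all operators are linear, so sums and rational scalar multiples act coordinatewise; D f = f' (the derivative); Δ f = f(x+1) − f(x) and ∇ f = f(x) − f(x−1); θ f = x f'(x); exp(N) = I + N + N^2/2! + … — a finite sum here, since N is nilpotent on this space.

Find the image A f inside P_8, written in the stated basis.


the result is g(x) = -3x^6 - (45/2)x^5 - (1125/2)x^4 - 3090x^3 - 17100x^2 - (76257/2)x - 68727/2

order-1 term: -18x^5 - (1035/2)x^4 - 1185x^3 - 1035x^2 - (801/2)x - 48
order-2 term: -45x^4 - 1845x^3 - 13545x^2 - (35145/2)x - 10941/2
order-3 term: -60x^3 - 2475x^2 - 18675x - 43875/2
order-4 term: -45x^2 - (2925/2)x - 6585
order-5 term: -18x - 639/2
order-6 term: -3
the series for exp(Δ + D ∘ θ ∘ Δ) f terminates at order 6
exp(Δ + D ∘ θ ∘ Δ) f = -3x^6 - (45/2)x^5 - (1125/2)x^4 - 3090x^3 - 17100x^2 - (76257/2)x - 68727/2


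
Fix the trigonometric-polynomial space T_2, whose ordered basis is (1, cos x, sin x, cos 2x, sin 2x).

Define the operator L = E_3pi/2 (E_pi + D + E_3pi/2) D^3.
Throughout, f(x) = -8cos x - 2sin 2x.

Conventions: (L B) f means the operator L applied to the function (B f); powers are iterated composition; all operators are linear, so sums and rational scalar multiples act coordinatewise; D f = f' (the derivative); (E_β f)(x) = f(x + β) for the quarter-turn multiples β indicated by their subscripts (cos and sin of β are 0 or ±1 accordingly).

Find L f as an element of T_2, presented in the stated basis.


D f = 8sin x - 4cos 2x
D D f = 8cos x + 8sin 2x
D D D f = -8sin x + 16cos 2x
E_pi D^3 f = 8sin x + 16cos 2x
D D^3 f = -8cos x - 32sin 2x
E_3pi/2 D^3 f = 8cos x - 16cos 2x
(E_pi + D + E_3pi/2) D^3 f = 8sin x - 32sin 2x
E_3pi/2 (E_pi + D + E_3pi/2) D^3 f = -8cos x + 32sin 2x

the result is g(x) = -8cos x + 32sin 2x


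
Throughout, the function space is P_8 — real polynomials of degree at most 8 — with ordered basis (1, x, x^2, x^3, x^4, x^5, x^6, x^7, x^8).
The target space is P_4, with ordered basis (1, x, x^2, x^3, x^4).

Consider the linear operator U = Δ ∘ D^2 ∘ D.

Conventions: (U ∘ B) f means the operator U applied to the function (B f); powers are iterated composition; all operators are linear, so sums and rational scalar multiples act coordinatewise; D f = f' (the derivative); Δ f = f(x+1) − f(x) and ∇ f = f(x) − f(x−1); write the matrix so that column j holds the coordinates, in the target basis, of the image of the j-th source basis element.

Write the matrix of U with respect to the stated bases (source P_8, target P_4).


image of 1: 0
image of x: 0
image of x^2: 0
image of x^3: 0
image of x^4: 24
image of x^5: 120x + 60
image of x^6: 360x^2 + 360x + 120
image of x^7: 840x^3 + 1260x^2 + 840x + 210
image of x^8: 1680x^4 + 3360x^3 + 3360x^2 + 1680x + 336
each image's coordinates form column j of the matrix

the matrix is [[0, 0, 0, 0, 24, 60, 120, 210, 336]; [0, 0, 0, 0, 0, 120, 360, 840, 1680]; [0, 0, 0, 0, 0, 0, 360, 1260, 3360]; [0, 0, 0, 0, 0, 0, 0, 840, 3360]; [0, 0, 0, 0, 0, 0, 0, 0, 1680]] (rows listed top to bottom)


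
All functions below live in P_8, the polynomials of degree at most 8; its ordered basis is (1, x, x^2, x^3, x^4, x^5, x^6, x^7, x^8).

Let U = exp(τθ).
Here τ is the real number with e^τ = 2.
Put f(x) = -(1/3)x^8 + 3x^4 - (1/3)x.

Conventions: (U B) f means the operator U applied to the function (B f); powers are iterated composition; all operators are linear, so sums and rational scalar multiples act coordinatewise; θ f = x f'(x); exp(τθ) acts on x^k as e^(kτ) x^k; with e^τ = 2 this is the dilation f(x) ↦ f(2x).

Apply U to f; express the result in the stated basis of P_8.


the image equals g(x) = -(256/3)x^8 + 48x^4 - (2/3)x

exp(τθ) x^k = e^(kτ) x^k; with e^τ = 2 this sends x^k to 2^k x^k
x ↦ 2 x
x^4 ↦ 16 x^4
x^8 ↦ 256 x^8
applying this coordinatewise to f: exp(τθ) f = -(256/3)x^8 + 48x^4 - (2/3)x


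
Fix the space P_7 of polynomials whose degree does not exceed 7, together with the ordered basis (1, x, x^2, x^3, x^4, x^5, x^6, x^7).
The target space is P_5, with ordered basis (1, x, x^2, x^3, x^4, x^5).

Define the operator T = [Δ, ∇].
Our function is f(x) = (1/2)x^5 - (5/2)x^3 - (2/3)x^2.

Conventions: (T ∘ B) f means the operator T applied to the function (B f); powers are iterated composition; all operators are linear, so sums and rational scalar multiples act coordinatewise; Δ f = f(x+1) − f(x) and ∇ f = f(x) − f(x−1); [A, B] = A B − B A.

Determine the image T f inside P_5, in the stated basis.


∇ f = (5/2)x^4 - 5x^3 - (5/2)x^2 + (11/3)x - 4/3
Δ ∇ f = 10x^3 - 10x - 4/3
Δ f = (5/2)x^4 + 5x^3 - (5/2)x^2 - (19/3)x - 8/3
∇ Δ f = 10x^3 - 10x - 4/3
[Δ, ∇] f = 0

the result is g(x) = 0


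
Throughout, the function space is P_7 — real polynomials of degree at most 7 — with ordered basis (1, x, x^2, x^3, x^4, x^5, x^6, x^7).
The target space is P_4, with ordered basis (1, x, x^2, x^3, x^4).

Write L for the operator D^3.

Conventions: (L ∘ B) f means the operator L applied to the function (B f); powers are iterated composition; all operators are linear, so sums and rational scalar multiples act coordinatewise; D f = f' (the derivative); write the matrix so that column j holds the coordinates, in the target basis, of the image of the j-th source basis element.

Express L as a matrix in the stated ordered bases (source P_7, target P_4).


the matrix is [[0, 0, 0, 6, 0, 0, 0, 0]; [0, 0, 0, 0, 24, 0, 0, 0]; [0, 0, 0, 0, 0, 60, 0, 0]; [0, 0, 0, 0, 0, 0, 120, 0]; [0, 0, 0, 0, 0, 0, 0, 210]] (rows listed top to bottom)

image of 1: 0
image of x: 0
image of x^2: 0
image of x^3: 6
image of x^4: 24x
image of x^5: 60x^2
image of x^6: 120x^3
image of x^7: 210x^4
each image's coordinates form column j of the matrix


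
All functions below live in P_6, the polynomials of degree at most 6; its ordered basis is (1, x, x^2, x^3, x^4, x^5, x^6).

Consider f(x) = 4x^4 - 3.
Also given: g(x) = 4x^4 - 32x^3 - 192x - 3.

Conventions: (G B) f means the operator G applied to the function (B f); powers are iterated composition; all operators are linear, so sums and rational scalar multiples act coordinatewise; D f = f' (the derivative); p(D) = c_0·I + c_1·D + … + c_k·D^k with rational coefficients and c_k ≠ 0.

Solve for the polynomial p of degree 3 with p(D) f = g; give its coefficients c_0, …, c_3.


D^0 f = 4x^4 - 3
D^1 f = 16x^3
D^2 f = 48x^2
D^3 f = 96x
matching coefficients of g against c_0 f + c_1 Df + … from the top degree down determines the c_i
solution: c_0 = 1, c_1 = -2, c_2 = 0, c_3 = -2

p(D) = I − 2·D − 2·D^3, i.e. c_0 = 1, c_1 = -2, c_2 = 0, c_3 = -2


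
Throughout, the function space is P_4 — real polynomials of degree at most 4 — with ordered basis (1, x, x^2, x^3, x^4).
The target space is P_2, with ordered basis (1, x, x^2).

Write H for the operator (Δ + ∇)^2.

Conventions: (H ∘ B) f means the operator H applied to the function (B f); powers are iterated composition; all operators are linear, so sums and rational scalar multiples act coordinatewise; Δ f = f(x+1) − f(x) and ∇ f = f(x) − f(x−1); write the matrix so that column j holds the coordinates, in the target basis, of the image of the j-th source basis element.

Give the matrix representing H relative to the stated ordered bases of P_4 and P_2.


the matrix is [[0, 0, 8, 0, 32]; [0, 0, 0, 24, 0]; [0, 0, 0, 0, 48]] (rows listed top to bottom)

image of 1: 0
image of x: 0
image of x^2: 8
image of x^3: 24x
image of x^4: 48x^2 + 32
each image's coordinates form column j of the matrix


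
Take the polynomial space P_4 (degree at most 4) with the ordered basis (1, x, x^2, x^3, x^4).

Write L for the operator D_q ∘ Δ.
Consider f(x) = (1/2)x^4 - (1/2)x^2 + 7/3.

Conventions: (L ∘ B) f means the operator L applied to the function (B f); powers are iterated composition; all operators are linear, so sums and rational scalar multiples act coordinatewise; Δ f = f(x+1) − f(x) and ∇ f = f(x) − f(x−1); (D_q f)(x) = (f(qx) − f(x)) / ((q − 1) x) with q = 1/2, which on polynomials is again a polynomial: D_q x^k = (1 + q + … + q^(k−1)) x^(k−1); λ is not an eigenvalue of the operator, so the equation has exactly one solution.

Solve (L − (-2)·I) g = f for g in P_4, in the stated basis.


the image equals g(x) = (1/4)x^4 - (9/8)x^2 - (9/8)x + 43/24

write g with unknown coordinates in the stated basis and equate coefficients in (L − (-2)·I) g = f
solving from the highest basis element down gives g = (1/4)x^4 - (9/8)x^2 - (9/8)x + 43/24
check: L g = (7/4)x^2 + (9/4)x - 5/4
so L g − (-2)·g = (1/2)x^4 - (1/2)x^2 + 7/3 = f ✓


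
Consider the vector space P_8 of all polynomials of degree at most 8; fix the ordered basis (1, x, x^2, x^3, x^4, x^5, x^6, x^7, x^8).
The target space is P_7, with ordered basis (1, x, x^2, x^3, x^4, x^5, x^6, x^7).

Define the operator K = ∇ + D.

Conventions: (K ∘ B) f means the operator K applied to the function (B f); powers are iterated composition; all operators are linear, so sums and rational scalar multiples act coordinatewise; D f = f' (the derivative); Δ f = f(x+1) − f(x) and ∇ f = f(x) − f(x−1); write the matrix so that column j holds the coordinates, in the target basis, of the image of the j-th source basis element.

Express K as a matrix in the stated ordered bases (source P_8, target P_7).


image of 1: 0
image of x: 2
image of x^2: 4x - 1
image of x^3: 6x^2 - 3x + 1
image of x^4: 8x^3 - 6x^2 + 4x - 1
image of x^5: 10x^4 - 10x^3 + 10x^2 - 5x + 1
image of x^6: 12x^5 - 15x^4 + 20x^3 - 15x^2 + 6x - 1
image of x^7: 14x^6 - 21x^5 + 35x^4 - 35x^3 + 21x^2 - 7x + 1
image of x^8: 16x^7 - 28x^6 + 56x^5 - 70x^4 + 56x^3 - 28x^2 + 8x - 1
each image's coordinates form column j of the matrix

the matrix is [[0, 2, -1, 1, -1, 1, -1, 1, -1]; [0, 0, 4, -3, 4, -5, 6, -7, 8]; [0, 0, 0, 6, -6, 10, -15, 21, -28]; [0, 0, 0, 0, 8, -10, 20, -35, 56]; [0, 0, 0, 0, 0, 10, -15, 35, -70]; [0, 0, 0, 0, 0, 0, 12, -21, 56]; [0, 0, 0, 0, 0, 0, 0, 14, -28]; [0, 0, 0, 0, 0, 0, 0, 0, 16]] (rows listed top to bottom)


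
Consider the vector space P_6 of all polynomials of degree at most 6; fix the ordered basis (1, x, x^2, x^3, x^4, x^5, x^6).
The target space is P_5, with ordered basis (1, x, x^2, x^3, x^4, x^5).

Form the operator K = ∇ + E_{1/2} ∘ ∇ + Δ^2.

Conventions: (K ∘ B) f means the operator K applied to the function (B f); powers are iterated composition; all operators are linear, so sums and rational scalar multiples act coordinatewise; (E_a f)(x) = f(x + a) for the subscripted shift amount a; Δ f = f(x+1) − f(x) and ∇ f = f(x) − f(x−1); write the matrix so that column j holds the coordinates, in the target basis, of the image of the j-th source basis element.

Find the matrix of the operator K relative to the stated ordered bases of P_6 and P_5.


image of 1: 0
image of x: 2
image of x^2: 4x + 1
image of x^3: 6x^2 + 3x + 29/4
image of x^4: 8x^3 + 6x^2 + 29x + 13
image of x^5: 10x^4 + 10x^3 + (145/2)x^2 + 65x + 497/16
image of x^6: 12x^5 + 15x^4 + 145x^3 + 195x^2 + (1491/8)x + 61
each image's coordinates form column j of the matrix

the matrix is [[0, 2, 1, 29/4, 13, 497/16, 61]; [0, 0, 4, 3, 29, 65, 1491/8]; [0, 0, 0, 6, 6, 145/2, 195]; [0, 0, 0, 0, 8, 10, 145]; [0, 0, 0, 0, 0, 10, 15]; [0, 0, 0, 0, 0, 0, 12]] (rows listed top to bottom)


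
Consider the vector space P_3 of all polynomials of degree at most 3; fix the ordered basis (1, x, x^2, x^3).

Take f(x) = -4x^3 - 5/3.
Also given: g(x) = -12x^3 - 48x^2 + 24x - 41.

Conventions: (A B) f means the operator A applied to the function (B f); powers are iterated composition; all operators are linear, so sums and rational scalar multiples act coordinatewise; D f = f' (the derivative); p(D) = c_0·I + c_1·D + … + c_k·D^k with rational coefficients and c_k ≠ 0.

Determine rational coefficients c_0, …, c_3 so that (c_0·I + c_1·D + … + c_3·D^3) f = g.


p(D) = 3·I + 4·D − D^2 + (3/2)·D^3, i.e. c_0 = 3, c_1 = 4, c_2 = -1, c_3 = 3/2

D^0 f = -4x^3 - 5/3
D^1 f = -12x^2
D^2 f = -24x
D^3 f = -24
matching coefficients of g against c_0 f + c_1 Df + … from the top degree down determines the c_i
solution: c_0 = 3, c_1 = 4, c_2 = -1, c_3 = 3/2


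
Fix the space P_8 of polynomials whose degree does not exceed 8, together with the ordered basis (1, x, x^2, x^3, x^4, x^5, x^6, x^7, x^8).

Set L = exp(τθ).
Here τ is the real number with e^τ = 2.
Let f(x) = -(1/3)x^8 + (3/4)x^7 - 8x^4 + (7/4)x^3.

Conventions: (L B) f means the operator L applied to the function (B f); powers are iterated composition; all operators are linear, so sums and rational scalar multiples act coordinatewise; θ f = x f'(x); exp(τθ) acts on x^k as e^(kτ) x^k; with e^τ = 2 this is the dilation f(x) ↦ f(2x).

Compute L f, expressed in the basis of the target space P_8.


the image equals g(x) = -(256/3)x^8 + 96x^7 - 128x^4 + 14x^3

exp(τθ) x^k = e^(kτ) x^k; with e^τ = 2 this sends x^k to 2^k x^k
x^3 ↦ 8 x^3
x^4 ↦ 16 x^4
x^7 ↦ 128 x^7
x^8 ↦ 256 x^8
applying this coordinatewise to f: exp(τθ) f = -(256/3)x^8 + 96x^7 - 128x^4 + 14x^3


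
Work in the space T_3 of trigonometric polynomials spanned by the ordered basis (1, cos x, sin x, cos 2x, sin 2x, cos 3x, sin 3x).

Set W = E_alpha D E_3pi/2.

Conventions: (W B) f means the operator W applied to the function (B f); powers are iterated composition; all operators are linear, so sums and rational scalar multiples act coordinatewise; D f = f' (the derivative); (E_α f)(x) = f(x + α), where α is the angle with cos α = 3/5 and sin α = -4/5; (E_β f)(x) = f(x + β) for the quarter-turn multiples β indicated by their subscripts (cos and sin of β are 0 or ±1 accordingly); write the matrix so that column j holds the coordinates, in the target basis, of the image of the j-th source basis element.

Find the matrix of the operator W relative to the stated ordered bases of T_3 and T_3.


the matrix is [[0, 0, 0, 0, 0, 0, 0]; [0, 3/5, -4/5, 0, 0, 0, 0]; [0, 4/5, 3/5, 0, 0, 0, 0]; [0, 0, 0, -48/25, 14/25, 0, 0]; [0, 0, 0, -14/25, -48/25, 0, 0]; [0, 0, 0, 0, 0, 351/125, 132/125]; [0, 0, 0, 0, 0, -132/125, 351/125]] (rows listed top to bottom)

image of 1: 0
image of cos x: (3/5)cos x + (4/5)sin x
image of sin x: -(4/5)cos x + (3/5)sin x
image of cos 2x: -(48/25)cos 2x - (14/25)sin 2x
image of sin 2x: (14/25)cos 2x - (48/25)sin 2x
image of cos 3x: (351/125)cos 3x - (132/125)sin 3x
image of sin 3x: (132/125)cos 3x + (351/125)sin 3x
each image's coordinates form column j of the matrix


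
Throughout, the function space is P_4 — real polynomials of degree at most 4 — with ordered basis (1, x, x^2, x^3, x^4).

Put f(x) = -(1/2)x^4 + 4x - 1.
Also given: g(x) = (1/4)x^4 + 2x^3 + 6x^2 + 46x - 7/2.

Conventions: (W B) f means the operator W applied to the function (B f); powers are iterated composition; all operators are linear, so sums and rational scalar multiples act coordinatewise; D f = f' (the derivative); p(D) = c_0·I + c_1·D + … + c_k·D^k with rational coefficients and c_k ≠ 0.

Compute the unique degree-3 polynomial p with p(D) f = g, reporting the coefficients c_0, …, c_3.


D^0 f = -(1/2)x^4 + 4x - 1
D^1 f = -2x^3 + 4
D^2 f = -6x^2
D^3 f = -12x
matching coefficients of g against c_0 f + c_1 Df + … from the top degree down determines the c_i
solution: c_0 = -1/2, c_1 = -1, c_2 = -1, c_3 = -4

p(D) = -(1/2)·I − D − D^2 − 4·D^3, i.e. c_0 = -1/2, c_1 = -1, c_2 = -1, c_3 = -4


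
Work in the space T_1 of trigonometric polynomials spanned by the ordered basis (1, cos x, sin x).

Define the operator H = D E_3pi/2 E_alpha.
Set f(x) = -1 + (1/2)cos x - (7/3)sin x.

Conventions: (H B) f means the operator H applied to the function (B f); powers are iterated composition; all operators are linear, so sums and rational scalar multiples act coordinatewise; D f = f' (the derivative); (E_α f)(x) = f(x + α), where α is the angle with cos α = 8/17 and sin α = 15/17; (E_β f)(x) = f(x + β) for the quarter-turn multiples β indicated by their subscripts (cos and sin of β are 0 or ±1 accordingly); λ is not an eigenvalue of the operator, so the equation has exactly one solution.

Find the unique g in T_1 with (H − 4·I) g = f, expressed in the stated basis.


the result is g(x) = 1/4 + (1/45)cos x + (59/90)sin x

write g with unknown coordinates in the stated basis and equate coefficients in (H − 4·I) g = f
solving from the highest basis element down gives g = 1/4 + (1/45)cos x + (59/90)sin x
check: H g = (53/90)cos x + (13/45)sin x
so H g − 4·g = -1 + (1/2)cos x - (7/3)sin x = f ✓


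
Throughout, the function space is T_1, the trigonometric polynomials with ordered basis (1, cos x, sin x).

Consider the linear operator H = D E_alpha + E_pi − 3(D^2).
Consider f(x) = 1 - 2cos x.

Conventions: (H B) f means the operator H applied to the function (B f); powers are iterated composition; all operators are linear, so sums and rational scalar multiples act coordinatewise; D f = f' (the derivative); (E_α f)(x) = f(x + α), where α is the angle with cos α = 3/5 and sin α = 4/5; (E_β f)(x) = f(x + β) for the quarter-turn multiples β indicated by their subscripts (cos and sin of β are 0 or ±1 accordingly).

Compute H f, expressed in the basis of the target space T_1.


g(x) = 1 - (12/5)cos x + (6/5)sin x

E_alpha f = 1 - (6/5)cos x + (8/5)sin x
D E_alpha f = (8/5)cos x + (6/5)sin x
E_pi f = 1 + 2cos x
D f = 2sin x
D D f = 2cos x
(-3(D^2)) f = -6cos x
(D E_alpha + E_pi − 3(D^2)) f = 1 - (12/5)cos x + (6/5)sin x


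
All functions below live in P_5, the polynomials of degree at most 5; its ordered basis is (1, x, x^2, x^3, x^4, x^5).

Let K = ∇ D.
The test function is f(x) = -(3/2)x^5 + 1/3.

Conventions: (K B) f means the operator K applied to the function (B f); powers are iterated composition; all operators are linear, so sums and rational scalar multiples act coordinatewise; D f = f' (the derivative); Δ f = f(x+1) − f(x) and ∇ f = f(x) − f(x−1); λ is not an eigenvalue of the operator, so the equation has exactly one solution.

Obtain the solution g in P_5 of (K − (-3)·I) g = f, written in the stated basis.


the image equals g(x) = -(1/2)x^5 + (10/3)x^3 - 5x^2 - (10/3)x + 107/18

write g with unknown coordinates in the stated basis and equate coefficients in (K − (-3)·I) g = f
solving from the highest basis element down gives g = -(1/2)x^5 + (10/3)x^3 - 5x^2 - (10/3)x + 107/18
check: K g = -10x^3 + 15x^2 + 10x - 35/2
so K g − (-3)·g = -(3/2)x^5 + 1/3 = f ✓


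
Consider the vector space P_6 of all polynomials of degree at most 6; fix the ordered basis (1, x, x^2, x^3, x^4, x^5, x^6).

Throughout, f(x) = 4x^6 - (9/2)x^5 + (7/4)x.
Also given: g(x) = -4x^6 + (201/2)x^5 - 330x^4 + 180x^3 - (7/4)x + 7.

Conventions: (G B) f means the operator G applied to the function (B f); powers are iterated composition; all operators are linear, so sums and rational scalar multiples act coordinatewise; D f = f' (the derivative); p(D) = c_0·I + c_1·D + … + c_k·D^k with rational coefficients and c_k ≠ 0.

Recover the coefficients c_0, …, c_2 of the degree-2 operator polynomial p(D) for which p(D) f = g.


D^0 f = 4x^6 - (9/2)x^5 + (7/4)x
D^1 f = 24x^5 - (45/2)x^4 + 7/4
D^2 f = 120x^4 - 90x^3
matching coefficients of g against c_0 f + c_1 Df + … from the top degree down determines the c_i
solution: c_0 = -1, c_1 = 4, c_2 = -2

c_0 = -1, c_1 = 4, c_2 = -2


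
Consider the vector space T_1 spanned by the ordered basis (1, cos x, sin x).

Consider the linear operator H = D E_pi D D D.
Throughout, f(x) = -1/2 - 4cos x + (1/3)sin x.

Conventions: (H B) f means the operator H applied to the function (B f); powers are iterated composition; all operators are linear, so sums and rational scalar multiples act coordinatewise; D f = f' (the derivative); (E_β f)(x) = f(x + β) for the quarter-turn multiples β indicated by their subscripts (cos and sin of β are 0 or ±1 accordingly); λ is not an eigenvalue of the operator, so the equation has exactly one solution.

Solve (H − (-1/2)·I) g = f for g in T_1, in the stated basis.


write g with unknown coordinates in the stated basis and equate coefficients in (H − (-1/2)·I) g = f
solving from the highest basis element down gives g = -1 + 8cos x - (2/3)sin x
check: H g = -8cos x + (2/3)sin x
so H g − (-1/2)·g = -1/2 - 4cos x + (1/3)sin x = f ✓

the result is g(x) = -1 + 8cos x - (2/3)sin x


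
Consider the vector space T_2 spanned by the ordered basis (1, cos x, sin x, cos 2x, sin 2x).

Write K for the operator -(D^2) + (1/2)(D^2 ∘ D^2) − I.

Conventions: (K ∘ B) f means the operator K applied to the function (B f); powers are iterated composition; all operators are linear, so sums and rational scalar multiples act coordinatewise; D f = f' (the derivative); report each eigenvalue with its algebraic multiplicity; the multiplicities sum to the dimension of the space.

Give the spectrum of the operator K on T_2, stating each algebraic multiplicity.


image of 1: -1
image of cos x: (1/2)cos x
image of sin x: (1/2)sin x
image of cos 2x: 11cos 2x
image of sin 2x: 11sin 2x
the matrix is diagonal; its diagonal is (-1, 1/2, 1/2, 11, 11)
for a triangular matrix the eigenvalues are the diagonal entries, with algebraic multiplicity their repetition count

λ = -1 (multiplicity 1), λ = 1/2 (multiplicity 2), λ = 11 (multiplicity 2)


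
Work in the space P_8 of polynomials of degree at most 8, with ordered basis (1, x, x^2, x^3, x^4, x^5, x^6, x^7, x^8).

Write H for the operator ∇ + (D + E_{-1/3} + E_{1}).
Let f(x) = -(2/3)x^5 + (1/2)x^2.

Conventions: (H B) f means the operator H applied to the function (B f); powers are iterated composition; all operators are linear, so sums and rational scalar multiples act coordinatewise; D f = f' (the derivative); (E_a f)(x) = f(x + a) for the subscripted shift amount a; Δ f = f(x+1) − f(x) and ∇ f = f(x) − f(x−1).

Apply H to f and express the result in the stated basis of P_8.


∇ f = -(10/3)x^4 + (20/3)x^3 - (20/3)x^2 + (13/3)x - 7/6
D f = -(10/3)x^4 + x
E_{-1/3} f = -(2/3)x^5 + (10/9)x^4 - (20/27)x^3 + (121/162)x^2 - (91/243)x + 85/1458
E_{1} f = -(2/3)x^5 - (10/3)x^4 - (20/3)x^3 - (37/6)x^2 - (7/3)x - 1/6
(D + E_{-1/3} + E_{1}) f = -(4/3)x^5 - (50/9)x^4 - (200/27)x^3 - (439/81)x^2 - (415/243)x - 79/729
(∇ + (D + E_{-1/3} + E_{1})) f = -(4/3)x^5 - (80/9)x^4 - (20/27)x^3 - (979/81)x^2 + (638/243)x - 1859/1458

the result is g(x) = -(4/3)x^5 - (80/9)x^4 - (20/27)x^3 - (979/81)x^2 + (638/243)x - 1859/1458


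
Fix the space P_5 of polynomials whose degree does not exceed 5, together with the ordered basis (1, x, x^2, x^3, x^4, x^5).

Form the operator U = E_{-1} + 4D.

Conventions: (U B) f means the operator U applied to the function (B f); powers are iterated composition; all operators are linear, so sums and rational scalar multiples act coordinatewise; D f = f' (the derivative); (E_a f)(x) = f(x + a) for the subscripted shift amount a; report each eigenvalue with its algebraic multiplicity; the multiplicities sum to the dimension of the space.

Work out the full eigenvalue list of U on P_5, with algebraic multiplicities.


image of 1: 1
image of x: x + 3
image of x^2: x^2 + 6x + 1
image of x^3: x^3 + 9x^2 + 3x - 1
image of x^4: x^4 + 12x^3 + 6x^2 - 4x + 1
image of x^5: x^5 + 15x^4 + 10x^3 - 10x^2 + 5x - 1
the matrix is upper triangular; its diagonal is (1, 1, 1, 1, 1, 1)
for a triangular matrix the eigenvalues are the diagonal entries, with algebraic multiplicity their repetition count

λ = 1 (multiplicity 6)


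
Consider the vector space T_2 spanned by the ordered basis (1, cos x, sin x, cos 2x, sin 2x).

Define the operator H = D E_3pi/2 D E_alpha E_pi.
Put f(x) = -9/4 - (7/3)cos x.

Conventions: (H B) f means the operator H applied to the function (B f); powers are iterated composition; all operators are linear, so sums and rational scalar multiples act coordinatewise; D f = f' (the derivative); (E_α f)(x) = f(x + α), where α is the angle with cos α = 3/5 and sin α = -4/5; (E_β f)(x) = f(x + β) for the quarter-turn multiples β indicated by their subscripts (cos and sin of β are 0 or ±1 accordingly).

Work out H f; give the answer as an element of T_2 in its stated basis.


the result is g(x) = (28/15)cos x - (7/5)sin x

E_pi f = -9/4 + (7/3)cos x
E_alpha E_pi f = -9/4 + (7/5)cos x + (28/15)sin x
D (E_alpha E_pi) f = (28/15)cos x - (7/5)sin x
E_3pi/2 D (E_alpha E_pi) f = (7/5)cos x + (28/15)sin x
D E_3pi/2 D (E_alpha E_pi) f = (28/15)cos x - (7/5)sin x


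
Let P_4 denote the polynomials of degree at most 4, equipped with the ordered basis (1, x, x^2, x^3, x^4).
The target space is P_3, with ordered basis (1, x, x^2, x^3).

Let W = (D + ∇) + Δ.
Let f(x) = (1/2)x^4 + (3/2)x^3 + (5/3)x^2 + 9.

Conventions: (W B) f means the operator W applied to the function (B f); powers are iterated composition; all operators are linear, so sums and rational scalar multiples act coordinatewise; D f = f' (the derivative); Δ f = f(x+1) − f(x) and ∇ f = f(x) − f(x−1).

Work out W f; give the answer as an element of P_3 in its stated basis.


the image equals g(x) = 6x^3 + (27/2)x^2 + 14x + 3

D f = 2x^3 + (9/2)x^2 + (10/3)x
∇ f = 2x^3 + (3/2)x^2 + (5/6)x - 2/3
(D + ∇) f = 4x^3 + 6x^2 + (25/6)x - 2/3
Δ f = 2x^3 + (15/2)x^2 + (59/6)x + 11/3
((D + ∇) + Δ) f = 6x^3 + (27/2)x^2 + 14x + 3


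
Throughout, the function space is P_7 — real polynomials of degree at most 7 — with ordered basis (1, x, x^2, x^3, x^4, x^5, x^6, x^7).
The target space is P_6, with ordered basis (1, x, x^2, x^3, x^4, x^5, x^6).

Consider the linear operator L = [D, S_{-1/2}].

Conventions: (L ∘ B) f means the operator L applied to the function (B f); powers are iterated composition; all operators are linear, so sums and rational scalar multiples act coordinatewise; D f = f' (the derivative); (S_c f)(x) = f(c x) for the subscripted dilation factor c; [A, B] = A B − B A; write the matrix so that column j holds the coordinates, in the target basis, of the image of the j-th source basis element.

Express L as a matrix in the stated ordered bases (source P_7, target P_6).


the matrix is [[0, -3/2, 0, 0, 0, 0, 0, 0]; [0, 0, 3/2, 0, 0, 0, 0, 0]; [0, 0, 0, -9/8, 0, 0, 0, 0]; [0, 0, 0, 0, 3/4, 0, 0, 0]; [0, 0, 0, 0, 0, -15/32, 0, 0]; [0, 0, 0, 0, 0, 0, 9/32, 0]; [0, 0, 0, 0, 0, 0, 0, -21/128]] (rows listed top to bottom)

image of 1: 0
image of x: -3/2
image of x^2: (3/2)x
image of x^3: -(9/8)x^2
image of x^4: (3/4)x^3
image of x^5: -(15/32)x^4
image of x^6: (9/32)x^5
image of x^7: -(21/128)x^6
each image's coordinates form column j of the matrix


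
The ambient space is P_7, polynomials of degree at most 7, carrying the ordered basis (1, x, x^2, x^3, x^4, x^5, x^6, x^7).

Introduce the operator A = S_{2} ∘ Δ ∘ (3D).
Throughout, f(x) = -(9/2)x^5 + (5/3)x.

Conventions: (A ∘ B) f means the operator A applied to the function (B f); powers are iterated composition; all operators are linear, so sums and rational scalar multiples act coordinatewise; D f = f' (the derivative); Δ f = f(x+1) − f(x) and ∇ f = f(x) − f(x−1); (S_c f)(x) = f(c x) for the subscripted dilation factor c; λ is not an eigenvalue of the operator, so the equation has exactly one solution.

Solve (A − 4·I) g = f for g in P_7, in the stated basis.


write g with unknown coordinates in the stated basis and equate coefficients in (A − 4·I) g = f
solving from the highest basis element down gives g = (9/8)x^5 + 135x^3 + (405/4)x^2 + (3745/3)x + 14715/32
check: A g = 540x^3 + 405x^2 + 4995x + 14715/8
so A g − 4·g = -(9/2)x^5 + (5/3)x = f ✓

the image equals g(x) = (9/8)x^5 + 135x^3 + (405/4)x^2 + (3745/3)x + 14715/32


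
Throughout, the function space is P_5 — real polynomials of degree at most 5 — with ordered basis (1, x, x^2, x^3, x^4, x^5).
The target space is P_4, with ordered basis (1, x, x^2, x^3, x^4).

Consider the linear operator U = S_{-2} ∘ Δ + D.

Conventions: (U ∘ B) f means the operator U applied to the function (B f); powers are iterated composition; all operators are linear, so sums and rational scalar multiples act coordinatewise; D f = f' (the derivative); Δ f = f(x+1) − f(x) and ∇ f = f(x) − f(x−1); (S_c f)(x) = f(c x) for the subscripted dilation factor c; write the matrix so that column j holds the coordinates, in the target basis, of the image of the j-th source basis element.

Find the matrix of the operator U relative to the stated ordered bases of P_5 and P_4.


the matrix is [[0, 2, 1, 1, 1, 1]; [0, 0, -2, -6, -8, -10]; [0, 0, 0, 15, 24, 40]; [0, 0, 0, 0, -28, -80]; [0, 0, 0, 0, 0, 85]] (rows listed top to bottom)

image of 1: 0
image of x: 2
image of x^2: -2x + 1
image of x^3: 15x^2 - 6x + 1
image of x^4: -28x^3 + 24x^2 - 8x + 1
image of x^5: 85x^4 - 80x^3 + 40x^2 - 10x + 1
each image's coordinates form column j of the matrix


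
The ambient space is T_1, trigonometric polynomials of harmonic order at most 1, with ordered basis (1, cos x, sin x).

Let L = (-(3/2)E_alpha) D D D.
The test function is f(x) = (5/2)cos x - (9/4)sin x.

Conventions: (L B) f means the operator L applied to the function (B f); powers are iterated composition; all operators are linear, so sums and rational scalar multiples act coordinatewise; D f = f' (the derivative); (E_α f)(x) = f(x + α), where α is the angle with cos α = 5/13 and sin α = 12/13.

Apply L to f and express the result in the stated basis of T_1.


D f = -(9/4)cos x - (5/2)sin x
D D f = -(5/2)cos x + (9/4)sin x
D (D D) f = (9/4)cos x + (5/2)sin x
E_alpha D (D D) f = (165/52)cos x - (29/26)sin x
(-(3/2)E_alpha) D (D D) f = -(495/104)cos x + (87/52)sin x

the image equals g(x) = -(495/104)cos x + (87/52)sin x


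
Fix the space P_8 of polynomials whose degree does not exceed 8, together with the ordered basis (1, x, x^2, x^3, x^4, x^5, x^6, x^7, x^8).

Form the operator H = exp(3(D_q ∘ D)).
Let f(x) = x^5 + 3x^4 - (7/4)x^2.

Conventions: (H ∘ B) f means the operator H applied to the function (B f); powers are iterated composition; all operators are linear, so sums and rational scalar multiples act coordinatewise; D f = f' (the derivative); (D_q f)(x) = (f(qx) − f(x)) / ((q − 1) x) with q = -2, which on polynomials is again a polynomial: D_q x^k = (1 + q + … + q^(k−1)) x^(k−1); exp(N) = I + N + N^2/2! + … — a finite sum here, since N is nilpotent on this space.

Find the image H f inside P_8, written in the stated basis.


g(x) = x^5 + 3x^4 - 75x^3 + (425/4)x^2 + (675/2)x + 627/2

order-1 term: -75x^3 + 108x^2 - 21/2
order-2 term: (675/2)x + 324
the series for exp(3(D_q ∘ D)) f terminates at order 2
exp(3(D_q ∘ D)) f = x^5 + 3x^4 - 75x^3 + (425/4)x^2 + (675/2)x + 627/2


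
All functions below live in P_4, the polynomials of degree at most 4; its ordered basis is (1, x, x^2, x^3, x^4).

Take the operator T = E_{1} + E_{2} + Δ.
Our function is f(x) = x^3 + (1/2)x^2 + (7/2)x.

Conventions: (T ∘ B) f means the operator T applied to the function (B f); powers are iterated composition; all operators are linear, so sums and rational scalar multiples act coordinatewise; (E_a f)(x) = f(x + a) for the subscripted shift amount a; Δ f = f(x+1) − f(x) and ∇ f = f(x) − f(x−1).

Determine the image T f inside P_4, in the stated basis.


E_{1} f = x^3 + (7/2)x^2 + (15/2)x + 5
E_{2} f = x^3 + (13/2)x^2 + (35/2)x + 17
Δ f = 3x^2 + 4x + 5
(E_{1} + E_{2} + Δ) f = 2x^3 + 13x^2 + 29x + 27

g(x) = 2x^3 + 13x^2 + 29x + 27


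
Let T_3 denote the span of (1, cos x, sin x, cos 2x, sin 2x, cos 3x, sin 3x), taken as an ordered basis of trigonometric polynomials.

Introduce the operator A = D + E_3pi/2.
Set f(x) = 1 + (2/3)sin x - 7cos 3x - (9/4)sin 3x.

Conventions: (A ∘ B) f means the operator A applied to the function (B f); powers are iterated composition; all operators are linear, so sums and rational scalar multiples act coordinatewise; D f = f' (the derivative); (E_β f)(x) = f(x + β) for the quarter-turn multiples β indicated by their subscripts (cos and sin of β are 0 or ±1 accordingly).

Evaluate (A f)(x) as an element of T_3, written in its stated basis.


the result is g(x) = 1 - 9cos 3x + 28sin 3x

D f = (2/3)cos x - (27/4)cos 3x + 21sin 3x
E_3pi/2 f = 1 - (2/3)cos x - (9/4)cos 3x + 7sin 3x
(D + E_3pi/2) f = 1 - 9cos 3x + 28sin 3x


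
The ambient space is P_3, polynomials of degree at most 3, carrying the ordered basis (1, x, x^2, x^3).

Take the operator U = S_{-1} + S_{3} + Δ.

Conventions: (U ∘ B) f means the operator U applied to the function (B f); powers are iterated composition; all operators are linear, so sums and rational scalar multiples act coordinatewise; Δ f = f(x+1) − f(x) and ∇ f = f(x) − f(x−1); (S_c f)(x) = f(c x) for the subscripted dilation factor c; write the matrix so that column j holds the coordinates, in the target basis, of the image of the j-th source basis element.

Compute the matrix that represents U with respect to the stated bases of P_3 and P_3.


image of 1: 2
image of x: 2x + 1
image of x^2: 10x^2 + 2x + 1
image of x^3: 26x^3 + 3x^2 + 3x + 1
each image's coordinates form column j of the matrix

the matrix is [[2, 1, 1, 1]; [0, 2, 2, 3]; [0, 0, 10, 3]; [0, 0, 0, 26]] (rows listed top to bottom)


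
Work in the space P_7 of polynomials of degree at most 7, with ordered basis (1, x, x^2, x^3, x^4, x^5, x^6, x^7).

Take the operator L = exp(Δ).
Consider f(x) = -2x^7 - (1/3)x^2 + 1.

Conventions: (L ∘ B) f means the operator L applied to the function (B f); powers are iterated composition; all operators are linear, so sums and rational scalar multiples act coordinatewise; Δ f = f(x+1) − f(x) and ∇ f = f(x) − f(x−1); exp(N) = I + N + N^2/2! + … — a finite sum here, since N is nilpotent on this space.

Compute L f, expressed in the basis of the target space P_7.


order-1 term: -14x^6 - 42x^5 - 70x^4 - 70x^3 - 42x^2 - (44/3)x - 7/3
order-2 term: -42x^5 - 210x^4 - 490x^3 - 630x^2 - 434x - 379/3
order-3 term: -70x^4 - 420x^3 - 1050x^2 - 1260x - 602
order-4 term: -70x^3 - 420x^2 - 910x - 700
order-5 term: -42x^2 - 210x - 280
order-6 term: -14x - 42
order-7 term: -2
the series for exp(Δ) f terminates at order 7
exp(Δ) f = -2x^7 - 14x^6 - 84x^5 - 350x^4 - 1050x^3 - (6553/3)x^2 - (8528/3)x - 5261/3

the image equals g(x) = -2x^7 - 14x^6 - 84x^5 - 350x^4 - 1050x^3 - (6553/3)x^2 - (8528/3)x - 5261/3


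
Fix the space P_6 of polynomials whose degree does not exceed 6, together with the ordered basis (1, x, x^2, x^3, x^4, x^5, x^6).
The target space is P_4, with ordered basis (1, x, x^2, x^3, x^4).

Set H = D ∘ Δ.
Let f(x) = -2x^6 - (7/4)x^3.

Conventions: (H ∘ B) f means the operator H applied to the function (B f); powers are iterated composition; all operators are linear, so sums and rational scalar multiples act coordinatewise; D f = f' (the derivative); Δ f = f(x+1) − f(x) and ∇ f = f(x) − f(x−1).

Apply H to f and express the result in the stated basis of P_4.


Δ f = -12x^5 - 30x^4 - 40x^3 - (141/4)x^2 - (69/4)x - 15/4
D Δ f = -60x^4 - 120x^3 - 120x^2 - (141/2)x - 69/4

g(x) = -60x^4 - 120x^3 - 120x^2 - (141/2)x - 69/4


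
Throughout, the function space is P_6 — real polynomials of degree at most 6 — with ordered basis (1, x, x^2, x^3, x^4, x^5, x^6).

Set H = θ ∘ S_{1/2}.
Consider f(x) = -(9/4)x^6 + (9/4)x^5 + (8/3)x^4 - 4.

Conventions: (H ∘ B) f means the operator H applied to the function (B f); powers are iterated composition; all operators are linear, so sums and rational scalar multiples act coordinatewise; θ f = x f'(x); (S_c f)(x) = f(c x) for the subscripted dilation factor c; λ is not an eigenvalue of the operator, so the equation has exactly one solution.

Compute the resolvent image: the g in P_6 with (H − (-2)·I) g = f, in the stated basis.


the result is g(x) = -(72/67)x^6 + (24/23)x^5 + (32/27)x^4 - 2

write g with unknown coordinates in the stated basis and equate coefficients in (H − (-2)·I) g = f
solving from the highest basis element down gives g = -(72/67)x^6 + (24/23)x^5 + (32/27)x^4 - 2
check: H g = -(27/268)x^6 + (15/92)x^5 + (8/27)x^4
so H g − (-2)·g = -(9/4)x^6 + (9/4)x^5 + (8/3)x^4 - 4 = f ✓


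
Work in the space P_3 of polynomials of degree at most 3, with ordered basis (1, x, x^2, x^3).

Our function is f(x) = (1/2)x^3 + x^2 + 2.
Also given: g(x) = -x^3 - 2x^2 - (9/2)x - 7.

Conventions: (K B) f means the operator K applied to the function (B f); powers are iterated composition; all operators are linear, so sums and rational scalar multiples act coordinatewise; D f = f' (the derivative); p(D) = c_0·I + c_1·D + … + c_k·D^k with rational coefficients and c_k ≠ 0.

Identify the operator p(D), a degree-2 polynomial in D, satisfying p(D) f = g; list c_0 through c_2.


D^0 f = (1/2)x^3 + x^2 + 2
D^1 f = (3/2)x^2 + 2x
D^2 f = 3x + 2
matching coefficients of g against c_0 f + c_1 Df + … from the top degree down determines the c_i
solution: c_0 = -2, c_1 = 0, c_2 = -3/2

c_0 = -2, c_1 = 0, c_2 = -3/2
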